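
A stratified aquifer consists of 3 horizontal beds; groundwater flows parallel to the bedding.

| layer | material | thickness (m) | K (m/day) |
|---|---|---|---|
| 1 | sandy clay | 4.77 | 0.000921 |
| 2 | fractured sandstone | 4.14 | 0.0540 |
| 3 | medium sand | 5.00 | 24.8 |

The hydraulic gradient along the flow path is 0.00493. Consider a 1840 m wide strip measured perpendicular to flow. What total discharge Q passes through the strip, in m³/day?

1130

Flow is parallel to layering, so each bed carries its own Darcy discharge and the transmissivities add.
Σ(K_i·b_i) = 0.000921×4.77 + 0.0540×4.14 + 24.8×5.00 = 124.2 m²/day.
Hydraulic gradient i = 0.00493.
Q = Σ(K_i·b_i) · W · i = 124.2 × 1840 × 0.004930 = 1127 m³/day.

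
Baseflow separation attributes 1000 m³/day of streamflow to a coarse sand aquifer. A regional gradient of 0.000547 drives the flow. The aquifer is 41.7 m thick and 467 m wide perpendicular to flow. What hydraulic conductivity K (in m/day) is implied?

Cross-sectional area A = 467 × 41.7 = 19474 m².
Hydraulic gradient i = 0.000547.
From Q = K·A·i, K = Q / (A·i) = 1000 / (19474 × 0.0005470) = 93.88 m/day.

93.9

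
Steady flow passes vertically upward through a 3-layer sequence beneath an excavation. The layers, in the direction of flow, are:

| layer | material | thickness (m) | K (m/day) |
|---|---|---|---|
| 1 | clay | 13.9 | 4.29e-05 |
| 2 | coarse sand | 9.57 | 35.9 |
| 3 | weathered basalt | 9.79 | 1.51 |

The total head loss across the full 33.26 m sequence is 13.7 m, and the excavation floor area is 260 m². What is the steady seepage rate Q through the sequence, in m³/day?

Flow is perpendicular to layering, so the layers act in series and the equivalent K is the thickness-weighted harmonic mean.
Total thickness L = 13.9 + 9.57 + 9.79 = 33.26 m.
Σ(b_i/K_i) = 13.9/4.29e-05 + 9.57/35.9 + 9.79/1.51 = 3.240e+05 d.
K_eq = L / Σ(b_i/K_i) = 33.26 / 3.240e+05 = 0.0001026 m/day.
Q = K_eq · A · (Δh/L) = 0.0001026 × 260 × (13.7/33.26) = 0.01099 m³/day.

0.0110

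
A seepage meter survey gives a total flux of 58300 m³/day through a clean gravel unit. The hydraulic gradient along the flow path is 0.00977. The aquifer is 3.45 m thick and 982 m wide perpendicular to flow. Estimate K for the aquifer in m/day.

Cross-sectional area A = 982 × 3.45 = 3388 m².
Hydraulic gradient i = 0.00977.
From Q = K·A·i, K = Q / (A·i) = 58300 / (3388 × 0.009770) = 1761 m/day.

1760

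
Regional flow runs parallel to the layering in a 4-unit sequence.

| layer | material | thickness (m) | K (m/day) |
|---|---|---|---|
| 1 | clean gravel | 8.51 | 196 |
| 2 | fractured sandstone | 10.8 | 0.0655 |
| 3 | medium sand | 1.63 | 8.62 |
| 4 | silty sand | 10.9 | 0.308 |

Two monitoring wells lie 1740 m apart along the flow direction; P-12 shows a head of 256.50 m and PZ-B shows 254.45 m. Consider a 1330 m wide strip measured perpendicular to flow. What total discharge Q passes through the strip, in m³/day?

Flow is parallel to layering, so each bed carries its own Darcy discharge and the transmissivities add.
Σ(K_i·b_i) = 196×8.51 + 0.0655×10.8 + 8.62×1.63 + 0.308×10.9 = 1686 m²/day.
Hydraulic gradient i = (256.50 − 254.45) / 1740 = 2.05 / 1740 = 0.001178.
Q = Σ(K_i·b_i) · W · i = 1686 × 1330 × 0.001178 = 2642 m³/day.

2640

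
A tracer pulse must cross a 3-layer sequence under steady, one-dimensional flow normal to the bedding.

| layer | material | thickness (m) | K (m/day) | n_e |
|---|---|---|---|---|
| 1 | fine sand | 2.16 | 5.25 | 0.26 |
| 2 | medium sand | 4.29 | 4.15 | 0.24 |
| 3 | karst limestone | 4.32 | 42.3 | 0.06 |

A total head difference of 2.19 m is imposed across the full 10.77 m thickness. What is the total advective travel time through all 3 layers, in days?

With flow normal to the layers, continuity requires the same specific discharge q through every layer.
Σ(b_i/K_i) = 2.16/5.25 + 4.29/4.15 + 4.32/42.3 = 1.547 d.
q = Δh / Σ(b_i/K_i) = 2.19 / 1.547 = 1.415 m/day.
In each layer the seepage velocity is v_i = q/n_i, so the layer transit time is t_i = b_i·n_i / q:
  layer 1 (fine sand): t_1 = 2.16 × 0.26 / 1.415 = 0.3968 d
  layer 2 (medium sand): t_2 = 4.29 × 0.24 / 1.415 = 0.7274 d
  layer 3 (karst limestone): t_3 = 4.32 × 0.06 / 1.415 = 0.1831 d
Total t = Σ t_i = 1.307 days.

1.31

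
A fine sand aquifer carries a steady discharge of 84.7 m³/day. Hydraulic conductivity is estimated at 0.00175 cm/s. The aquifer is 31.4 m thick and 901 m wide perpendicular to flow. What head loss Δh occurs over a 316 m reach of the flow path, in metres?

Convert K: 0.00175 cm/s × 864 = 1.512 m/day.
Cross-sectional area A = 901 × 31.4 = 28291 m².
From Q = K·A·i, i = Q / (K·A) = 84.7 / (1.512 × 28291) = 0.001980.
Head loss Δh = i · L = 0.001980 × 316 = 0.6257 m.

0.626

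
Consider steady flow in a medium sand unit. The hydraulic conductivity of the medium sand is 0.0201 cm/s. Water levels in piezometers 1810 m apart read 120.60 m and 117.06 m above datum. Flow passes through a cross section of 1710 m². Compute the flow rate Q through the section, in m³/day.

Convert K: 0.0201 cm/s × 864 = 17.37 m/day.
Hydraulic gradient i = (120.60 − 117.06) / 1810 = 3.54 / 1810 = 0.001956.
Darcy's law: Q = K · A · i = 17.37 × 1710 × 0.001956 = 58.08 m³/day.

58.1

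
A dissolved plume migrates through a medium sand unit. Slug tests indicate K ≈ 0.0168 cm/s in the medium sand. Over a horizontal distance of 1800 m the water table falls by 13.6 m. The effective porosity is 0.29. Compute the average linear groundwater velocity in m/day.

Convert K: 0.0168 cm/s × 864 = 14.52 m/day.
Hydraulic gradient i = Δh / L = 13.6 / 1800 = 0.007556.
Darcy flux q = K · i = 14.52 × 0.007556 = 0.1097 m/day.
Seepage velocity v = q / n_e = 0.1097 / 0.29 = 0.3782 m/day.

0.378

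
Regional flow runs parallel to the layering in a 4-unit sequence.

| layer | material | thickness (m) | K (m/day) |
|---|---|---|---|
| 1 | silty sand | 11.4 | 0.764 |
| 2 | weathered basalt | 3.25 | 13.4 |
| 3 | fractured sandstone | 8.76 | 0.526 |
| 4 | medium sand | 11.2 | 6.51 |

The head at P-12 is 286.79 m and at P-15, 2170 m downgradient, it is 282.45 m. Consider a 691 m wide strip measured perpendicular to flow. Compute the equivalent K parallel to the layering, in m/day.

3.75

Flow is parallel to layering, so each bed carries its own Darcy discharge and the transmissivities add.
Σ(K_i·b_i) = 0.764×11.4 + 13.4×3.25 + 0.526×8.76 + 6.51×11.2 = 129.8 m²/day.
Total thickness b = 34.61 m, so K_eq = Σ(K_i·b_i)/b = 3.750 m/day.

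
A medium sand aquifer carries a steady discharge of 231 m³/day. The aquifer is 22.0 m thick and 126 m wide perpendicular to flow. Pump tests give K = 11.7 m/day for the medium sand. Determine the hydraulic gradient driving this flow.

Cross-sectional area A = 126 × 22.0 = 2772 m².
From Q = K·A·i, i = Q / (K·A) = 231 / (11.70 × 2772) = 0.007123.

0.00712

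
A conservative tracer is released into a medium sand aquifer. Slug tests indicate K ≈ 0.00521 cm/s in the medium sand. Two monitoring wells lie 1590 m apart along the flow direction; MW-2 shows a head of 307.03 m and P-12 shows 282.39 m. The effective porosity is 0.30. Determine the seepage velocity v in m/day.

Convert K: 0.00521 cm/s × 864 = 4.501 m/day.
Hydraulic gradient i = (307.03 − 282.39) / 1590 = 24.64 / 1590 = 0.01550.
Darcy flux q = K · i = 4.501 × 0.01550 = 0.06976 m/day.
Seepage velocity v = q / n_e = 0.06976 / 0.30 = 0.2325 m/day.

0.233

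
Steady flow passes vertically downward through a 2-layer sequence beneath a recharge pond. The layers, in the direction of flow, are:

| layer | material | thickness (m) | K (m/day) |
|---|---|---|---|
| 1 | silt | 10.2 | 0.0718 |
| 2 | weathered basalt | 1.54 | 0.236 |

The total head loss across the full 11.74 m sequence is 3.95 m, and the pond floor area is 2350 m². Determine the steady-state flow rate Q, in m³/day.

62.5

Flow is perpendicular to layering, so the layers act in series and the equivalent K is the thickness-weighted harmonic mean.
Total thickness L = 10.2 + 1.54 = 11.74 m.
Σ(b_i/K_i) = 10.2/0.0718 + 1.54/0.236 = 148.6 d.
K_eq = L / Σ(b_i/K_i) = 11.74 / 148.6 = 0.07901 m/day.
Q = K_eq · A · (Δh/L) = 0.07901 × 2350 × (3.95/11.74) = 62.47 m³/day.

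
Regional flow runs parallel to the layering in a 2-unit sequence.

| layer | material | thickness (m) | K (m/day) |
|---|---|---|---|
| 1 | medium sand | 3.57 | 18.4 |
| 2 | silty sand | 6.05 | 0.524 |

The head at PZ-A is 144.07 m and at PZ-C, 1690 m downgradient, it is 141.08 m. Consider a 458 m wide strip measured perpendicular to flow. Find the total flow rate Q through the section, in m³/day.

Flow is parallel to layering, so each bed carries its own Darcy discharge and the transmissivities add.
Σ(K_i·b_i) = 18.4×3.57 + 0.524×6.05 = 68.86 m²/day.
Hydraulic gradient i = (144.07 − 141.08) / 1690 = 2.99 / 1690 = 0.001769.
Q = Σ(K_i·b_i) · W · i = 68.86 × 458 × 0.001769 = 55.80 m³/day.

55.8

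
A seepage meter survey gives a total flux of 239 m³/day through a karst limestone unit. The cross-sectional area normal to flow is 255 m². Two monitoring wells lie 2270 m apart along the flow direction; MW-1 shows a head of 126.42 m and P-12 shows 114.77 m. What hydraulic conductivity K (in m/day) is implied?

183

Hydraulic gradient i = (126.42 − 114.77) / 2270 = 11.65 / 2270 = 0.005132.
From Q = K·A·i, K = Q / (A·i) = 239 / (255.0 × 0.005132) = 182.6 m/day.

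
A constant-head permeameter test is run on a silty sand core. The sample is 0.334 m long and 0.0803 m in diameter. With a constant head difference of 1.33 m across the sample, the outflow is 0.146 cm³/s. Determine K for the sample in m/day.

0.626

Cross-sectional area A = π·(d/2)² = π × (0.0803/2)² = 0.005064 m².
Convert discharge: 0.146 cm³/s = 1.460e-07 m³/s.
Darcy's law rearranged: K = Q·L / (A·Δh) = 1.460e-07 × 0.334 / (0.005064 × 1.33) = 7.240e-06 m/s = 0.6255 m/day.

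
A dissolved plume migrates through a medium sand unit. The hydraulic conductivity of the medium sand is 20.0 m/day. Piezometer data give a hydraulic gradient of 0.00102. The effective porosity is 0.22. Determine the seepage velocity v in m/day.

Hydraulic gradient i = 0.00102.
Darcy flux q = K · i = 20.00 × 0.001020 = 0.02040 m/day.
Seepage velocity v = q / n_e = 0.02040 / 0.22 = 0.09273 m/day.

0.0927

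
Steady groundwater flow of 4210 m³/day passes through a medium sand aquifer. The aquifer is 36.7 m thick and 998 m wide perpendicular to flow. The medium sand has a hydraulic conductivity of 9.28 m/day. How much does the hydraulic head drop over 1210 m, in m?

Cross-sectional area A = 998 × 36.7 = 36627 m².
From Q = K·A·i, i = Q / (K·A) = 4210 / (9.280 × 36627) = 0.01239.
Head loss Δh = i · L = 0.01239 × 1210 = 14.99 m.

15.0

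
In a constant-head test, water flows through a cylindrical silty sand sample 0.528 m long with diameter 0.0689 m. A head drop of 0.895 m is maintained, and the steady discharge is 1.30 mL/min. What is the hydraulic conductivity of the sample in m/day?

Cross-sectional area A = π·(d/2)² = π × (0.0689/2)² = 0.003728 m².
Convert discharge: 1.30 mL/min = 2.167e-08 m³/s.
Darcy's law rearranged: K = Q·L / (A·Δh) = 2.167e-08 × 0.528 / (0.003728 × 0.895) = 3.428e-06 m/s = 0.2962 m/day.

0.296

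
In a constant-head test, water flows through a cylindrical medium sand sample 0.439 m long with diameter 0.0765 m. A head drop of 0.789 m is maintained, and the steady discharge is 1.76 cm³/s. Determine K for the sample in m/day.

18.4

Cross-sectional area A = π·(d/2)² = π × (0.0765/2)² = 0.004596 m².
Convert discharge: 1.76 cm³/s = 1.760e-06 m³/s.
Darcy's law rearranged: K = Q·L / (A·Δh) = 1.760e-06 × 0.439 / (0.004596 × 0.789) = 0.0002131 m/s = 18.41 m/day.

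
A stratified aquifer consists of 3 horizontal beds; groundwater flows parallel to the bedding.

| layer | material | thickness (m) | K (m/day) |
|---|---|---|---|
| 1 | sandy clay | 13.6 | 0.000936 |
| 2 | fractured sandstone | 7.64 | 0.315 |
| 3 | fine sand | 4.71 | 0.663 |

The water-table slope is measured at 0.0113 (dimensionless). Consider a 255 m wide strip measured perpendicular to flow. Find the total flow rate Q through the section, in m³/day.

Flow is parallel to layering, so each bed carries its own Darcy discharge and the transmissivities add.
Σ(K_i·b_i) = 0.000936×13.6 + 0.315×7.64 + 0.663×4.71 = 5.542 m²/day.
Hydraulic gradient i = 0.0113.
Q = Σ(K_i·b_i) · W · i = 5.542 × 255 × 0.01130 = 15.97 m³/day.

16.0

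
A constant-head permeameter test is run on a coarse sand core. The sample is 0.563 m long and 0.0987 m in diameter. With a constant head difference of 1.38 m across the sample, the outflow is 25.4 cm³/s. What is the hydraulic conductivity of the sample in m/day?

117

Cross-sectional area A = π·(d/2)² = π × (0.0987/2)² = 0.007651 m².
Convert discharge: 25.4 cm³/s = 2.540e-05 m³/s.
Darcy's law rearranged: K = Q·L / (A·Δh) = 2.540e-05 × 0.563 / (0.007651 × 1.38) = 0.001354 m/s = 117.0 m/day.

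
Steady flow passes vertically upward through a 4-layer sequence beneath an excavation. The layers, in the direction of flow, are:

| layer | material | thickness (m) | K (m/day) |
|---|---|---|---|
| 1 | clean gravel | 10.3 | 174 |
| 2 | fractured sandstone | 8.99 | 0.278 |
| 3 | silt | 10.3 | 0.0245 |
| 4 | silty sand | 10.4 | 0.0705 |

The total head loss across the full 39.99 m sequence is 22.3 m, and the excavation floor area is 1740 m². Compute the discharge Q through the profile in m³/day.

64.6

Flow is perpendicular to layering, so the layers act in series and the equivalent K is the thickness-weighted harmonic mean.
Total thickness L = 10.3 + 8.99 + 10.3 + 10.4 = 39.99 m.
Σ(b_i/K_i) = 10.3/174 + 8.99/0.278 + 10.3/0.0245 + 10.4/0.0705 = 600.3 d.
K_eq = L / Σ(b_i/K_i) = 39.99 / 600.3 = 0.06661 m/day.
Q = K_eq · A · (Δh/L) = 0.06661 × 1740 × (22.3/39.99) = 64.64 m³/day.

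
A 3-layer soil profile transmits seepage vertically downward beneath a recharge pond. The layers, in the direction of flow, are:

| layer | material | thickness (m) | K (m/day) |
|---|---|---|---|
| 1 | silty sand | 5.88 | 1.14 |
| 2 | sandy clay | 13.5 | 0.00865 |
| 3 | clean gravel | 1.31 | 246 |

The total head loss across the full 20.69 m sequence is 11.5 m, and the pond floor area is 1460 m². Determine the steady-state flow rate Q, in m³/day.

10.7

Flow is perpendicular to layering, so the layers act in series and the equivalent K is the thickness-weighted harmonic mean.
Total thickness L = 5.88 + 13.5 + 1.31 = 20.69 m.
Σ(b_i/K_i) = 5.88/1.14 + 13.5/0.00865 + 1.31/246 = 1566 d.
K_eq = L / Σ(b_i/K_i) = 20.69 / 1566 = 0.01321 m/day.
Q = K_eq · A · (Δh/L) = 0.01321 × 1460 × (11.5/20.69) = 10.72 m³/day.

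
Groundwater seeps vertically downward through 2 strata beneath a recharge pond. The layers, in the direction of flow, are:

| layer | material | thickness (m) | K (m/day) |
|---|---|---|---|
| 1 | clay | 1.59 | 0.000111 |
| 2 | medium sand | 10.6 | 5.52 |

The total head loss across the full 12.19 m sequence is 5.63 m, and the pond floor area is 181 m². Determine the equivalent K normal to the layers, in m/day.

Flow is perpendicular to layering, so the layers act in series and the equivalent K is the thickness-weighted harmonic mean.
Total thickness L = 1.59 + 10.6 = 12.19 m.
Σ(b_i/K_i) = 1.59/0.000111 + 10.6/5.52 = 14326 d.
K_eq = L / Σ(b_i/K_i) = 12.19 / 14326 = 0.0008509 m/day.

0.000851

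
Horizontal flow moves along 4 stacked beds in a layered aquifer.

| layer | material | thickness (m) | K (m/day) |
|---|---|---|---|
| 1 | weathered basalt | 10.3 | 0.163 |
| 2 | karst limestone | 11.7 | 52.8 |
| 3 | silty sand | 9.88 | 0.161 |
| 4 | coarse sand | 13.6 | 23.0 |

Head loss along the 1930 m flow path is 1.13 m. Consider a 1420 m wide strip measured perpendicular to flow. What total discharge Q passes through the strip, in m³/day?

776

Flow is parallel to layering, so each bed carries its own Darcy discharge and the transmissivities add.
Σ(K_i·b_i) = 0.163×10.3 + 52.8×11.7 + 0.161×9.88 + 23.0×13.6 = 933.8 m²/day.
Hydraulic gradient i = Δh / L = 1.13 / 1930 = 0.0005855.
Q = Σ(K_i·b_i) · W · i = 933.8 × 1420 × 0.0005855 = 776.4 m³/day.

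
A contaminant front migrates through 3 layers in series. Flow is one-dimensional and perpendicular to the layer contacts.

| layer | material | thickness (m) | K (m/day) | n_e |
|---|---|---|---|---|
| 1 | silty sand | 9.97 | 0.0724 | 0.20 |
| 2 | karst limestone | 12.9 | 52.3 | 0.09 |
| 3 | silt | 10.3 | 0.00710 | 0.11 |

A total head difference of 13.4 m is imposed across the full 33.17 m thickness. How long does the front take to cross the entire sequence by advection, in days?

With flow normal to the layers, continuity requires the same specific discharge q through every layer.
Σ(b_i/K_i) = 9.97/0.0724 + 12.9/52.3 + 10.3/0.00710 = 1589 d.
q = Δh / Σ(b_i/K_i) = 13.4 / 1589 = 0.008435 m/day.
In each layer the seepage velocity is v_i = q/n_i, so the layer transit time is t_i = b_i·n_i / q:
  layer 1 (silty sand): t_1 = 9.97 × 0.20 / 0.008435 = 236.4 d
  layer 2 (karst limestone): t_2 = 12.9 × 0.09 / 0.008435 = 137.6 d
  layer 3 (silt): t_3 = 10.3 × 0.11 / 0.008435 = 134.3 d
Total t = Σ t_i = 508.4 days.

508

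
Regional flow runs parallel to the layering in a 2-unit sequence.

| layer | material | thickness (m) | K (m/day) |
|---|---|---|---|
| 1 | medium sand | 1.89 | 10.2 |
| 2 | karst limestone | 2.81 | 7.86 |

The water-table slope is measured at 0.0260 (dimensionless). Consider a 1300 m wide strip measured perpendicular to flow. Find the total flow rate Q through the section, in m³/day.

Flow is parallel to layering, so each bed carries its own Darcy discharge and the transmissivities add.
Σ(K_i·b_i) = 10.2×1.89 + 7.86×2.81 = 41.36 m²/day.
Hydraulic gradient i = 0.0260.
Q = Σ(K_i·b_i) · W · i = 41.36 × 1300 × 0.02600 = 1398 m³/day.

1400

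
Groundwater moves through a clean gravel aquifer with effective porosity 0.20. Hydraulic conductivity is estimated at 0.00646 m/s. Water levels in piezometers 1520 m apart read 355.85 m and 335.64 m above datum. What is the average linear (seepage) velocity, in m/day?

Convert K: 0.00646 m/s × 86400 = 558.1 m/day.
Hydraulic gradient i = (355.85 − 335.64) / 1520 = 20.21 / 1520 = 0.01330.
Darcy flux q = K · i = 558.1 × 0.01330 = 7.421 m/day.
Seepage velocity v = q / n_e = 7.421 / 0.20 = 37.11 m/day.

37.1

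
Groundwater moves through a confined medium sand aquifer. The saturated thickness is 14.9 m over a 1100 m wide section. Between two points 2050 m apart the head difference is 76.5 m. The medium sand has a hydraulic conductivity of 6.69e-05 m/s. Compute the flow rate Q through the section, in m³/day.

3540

Convert K: 6.69e-05 m/s × 86400 = 5.780 m/day.
Cross-sectional area A = 1100 × 14.9 = 16390 m².
Hydraulic gradient i = Δh / L = 76.5 / 2050 = 0.03732.
Darcy's law: Q = K · A · i = 5.780 × 16390 × 0.03732 = 3535 m³/day.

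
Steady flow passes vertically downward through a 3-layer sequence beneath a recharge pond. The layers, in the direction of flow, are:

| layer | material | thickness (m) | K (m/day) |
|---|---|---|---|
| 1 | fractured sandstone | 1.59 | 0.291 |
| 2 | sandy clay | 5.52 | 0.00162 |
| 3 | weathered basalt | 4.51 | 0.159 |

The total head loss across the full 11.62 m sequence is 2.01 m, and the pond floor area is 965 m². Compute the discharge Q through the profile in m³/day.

Flow is perpendicular to layering, so the layers act in series and the equivalent K is the thickness-weighted harmonic mean.
Total thickness L = 1.59 + 5.52 + 4.51 = 11.62 m.
Σ(b_i/K_i) = 1.59/0.291 + 5.52/0.00162 + 4.51/0.159 = 3441 d.
K_eq = L / Σ(b_i/K_i) = 11.62 / 3441 = 0.003377 m/day.
Q = K_eq · A · (Δh/L) = 0.003377 × 965 × (2.01/11.62) = 0.5636 m³/day.

0.564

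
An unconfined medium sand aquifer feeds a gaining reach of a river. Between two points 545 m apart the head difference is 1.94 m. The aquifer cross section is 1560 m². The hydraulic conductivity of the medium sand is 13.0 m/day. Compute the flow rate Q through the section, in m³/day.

Hydraulic gradient i = Δh / L = 1.94 / 545 = 0.003560.
Darcy's law: Q = K · A · i = 13.00 × 1560 × 0.003560 = 72.19 m³/day.

72.2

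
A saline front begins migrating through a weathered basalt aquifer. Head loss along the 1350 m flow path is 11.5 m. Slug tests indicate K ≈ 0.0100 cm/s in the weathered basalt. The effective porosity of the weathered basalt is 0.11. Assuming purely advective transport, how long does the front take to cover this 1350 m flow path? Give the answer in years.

Convert K: 0.0100 cm/s × 864 = 8.640 m/day.
Hydraulic gradient i = Δh / L = 11.5 / 1350 = 0.008519.
Darcy flux q = K · i = 8.640 × 0.008519 = 0.07360 m/day.
Seepage velocity v = q / n_e = 0.07360 / 0.11 = 0.6691 m/day.
Travel time t = L / v = 1350 / 0.6691 = 2018 days = 5.524 years.

5.52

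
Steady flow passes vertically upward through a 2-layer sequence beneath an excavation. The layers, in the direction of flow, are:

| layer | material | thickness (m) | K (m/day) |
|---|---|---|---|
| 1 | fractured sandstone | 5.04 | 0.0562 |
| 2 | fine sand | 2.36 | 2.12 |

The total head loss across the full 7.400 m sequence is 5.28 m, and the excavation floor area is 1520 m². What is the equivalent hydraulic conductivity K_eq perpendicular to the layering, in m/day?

Flow is perpendicular to layering, so the layers act in series and the equivalent K is the thickness-weighted harmonic mean.
Total thickness L = 5.04 + 2.36 = 7.400 m.
Σ(b_i/K_i) = 5.04/0.0562 + 2.36/2.12 = 90.79 d.
K_eq = L / Σ(b_i/K_i) = 7.400 / 90.79 = 0.08150 m/day.

0.0815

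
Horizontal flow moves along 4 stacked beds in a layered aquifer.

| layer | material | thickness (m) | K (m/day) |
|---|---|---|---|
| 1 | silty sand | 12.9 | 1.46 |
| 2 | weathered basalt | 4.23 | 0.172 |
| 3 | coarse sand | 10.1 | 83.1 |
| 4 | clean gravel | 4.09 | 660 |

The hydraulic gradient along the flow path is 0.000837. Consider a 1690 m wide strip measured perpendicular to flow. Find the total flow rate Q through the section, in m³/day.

Flow is parallel to layering, so each bed carries its own Darcy discharge and the transmissivities add.
Σ(K_i·b_i) = 1.46×12.9 + 0.172×4.23 + 83.1×10.1 + 660×4.09 = 3558 m²/day.
Hydraulic gradient i = 0.000837.
Q = Σ(K_i·b_i) · W · i = 3558 × 1690 × 0.0008370 = 5033 m³/day.

5030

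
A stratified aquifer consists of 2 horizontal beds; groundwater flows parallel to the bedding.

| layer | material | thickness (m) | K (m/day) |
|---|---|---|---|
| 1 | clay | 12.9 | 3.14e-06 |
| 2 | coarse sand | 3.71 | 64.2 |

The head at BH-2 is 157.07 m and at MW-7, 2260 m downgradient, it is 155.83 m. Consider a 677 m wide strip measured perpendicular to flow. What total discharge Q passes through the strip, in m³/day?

88.5

Flow is parallel to layering, so each bed carries its own Darcy discharge and the transmissivities add.
Σ(K_i·b_i) = 3.14e-06×12.9 + 64.2×3.71 = 238.2 m²/day.
Hydraulic gradient i = (157.07 − 155.83) / 2260 = 1.24 / 2260 = 0.0005487.
Q = Σ(K_i·b_i) · W · i = 238.2 × 677 × 0.0005487 = 88.47 m³/day.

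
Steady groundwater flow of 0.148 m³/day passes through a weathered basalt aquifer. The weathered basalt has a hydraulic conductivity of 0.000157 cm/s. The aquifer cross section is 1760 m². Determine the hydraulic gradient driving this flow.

0.000620

Convert K: 0.000157 cm/s × 864 = 0.1356 m/day.
From Q = K·A·i, i = Q / (K·A) = 0.148 / (0.1356 × 1760) = 0.0006199.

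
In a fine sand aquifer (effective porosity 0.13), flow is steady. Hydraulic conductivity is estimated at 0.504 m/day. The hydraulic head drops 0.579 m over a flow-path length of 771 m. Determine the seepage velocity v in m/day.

0.00291

Hydraulic gradient i = Δh / L = 0.579 / 771 = 0.0007510.
Darcy flux q = K · i = 0.5040 × 0.0007510 = 0.0003785 m/day.
Seepage velocity v = q / n_e = 0.0003785 / 0.13 = 0.002911 m/day.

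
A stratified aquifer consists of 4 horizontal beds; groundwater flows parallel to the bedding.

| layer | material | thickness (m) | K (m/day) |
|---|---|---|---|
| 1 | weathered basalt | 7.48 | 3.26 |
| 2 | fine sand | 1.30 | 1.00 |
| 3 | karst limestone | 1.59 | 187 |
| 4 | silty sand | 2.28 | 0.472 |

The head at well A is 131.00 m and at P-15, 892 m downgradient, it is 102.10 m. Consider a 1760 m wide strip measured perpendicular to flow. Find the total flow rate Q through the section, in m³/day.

18500

Flow is parallel to layering, so each bed carries its own Darcy discharge and the transmissivities add.
Σ(K_i·b_i) = 3.26×7.48 + 1.00×1.30 + 187×1.59 + 0.472×2.28 = 324.1 m²/day.
Hydraulic gradient i = (131.00 − 102.10) / 892 = 28.9 / 892 = 0.03240.
Q = Σ(K_i·b_i) · W · i = 324.1 × 1760 × 0.03240 = 18480 m³/day.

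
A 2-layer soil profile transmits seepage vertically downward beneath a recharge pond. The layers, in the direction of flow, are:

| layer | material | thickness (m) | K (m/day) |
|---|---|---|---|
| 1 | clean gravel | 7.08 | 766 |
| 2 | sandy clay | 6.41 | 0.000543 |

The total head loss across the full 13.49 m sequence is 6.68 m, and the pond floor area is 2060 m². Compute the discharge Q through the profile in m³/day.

1.17

Flow is perpendicular to layering, so the layers act in series and the equivalent K is the thickness-weighted harmonic mean.
Total thickness L = 7.08 + 6.41 = 13.49 m.
Σ(b_i/K_i) = 7.08/766 + 6.41/0.000543 = 11805 d.
K_eq = L / Σ(b_i/K_i) = 13.49 / 11805 = 0.001143 m/day.
Q = K_eq · A · (Δh/L) = 0.001143 × 2060 × (6.68/13.49) = 1.166 m³/day.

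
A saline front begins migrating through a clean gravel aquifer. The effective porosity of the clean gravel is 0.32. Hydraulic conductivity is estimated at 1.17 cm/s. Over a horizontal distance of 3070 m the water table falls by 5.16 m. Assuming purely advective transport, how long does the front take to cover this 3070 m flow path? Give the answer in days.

578

Convert K: 1.17 cm/s × 864 = 1011 m/day.
Hydraulic gradient i = Δh / L = 5.16 / 3070 = 0.001681.
Darcy flux q = K · i = 1011 × 0.001681 = 1.699 m/day.
Seepage velocity v = q / n_e = 1.699 / 0.32 = 5.310 m/day.
Travel time t = L / v = 3070 / 5.310 = 578.2 days.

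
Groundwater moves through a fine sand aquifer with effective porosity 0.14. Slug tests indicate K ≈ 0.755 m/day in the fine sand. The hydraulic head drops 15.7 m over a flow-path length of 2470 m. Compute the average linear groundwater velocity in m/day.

Hydraulic gradient i = Δh / L = 15.7 / 2470 = 0.006356.
Darcy flux q = K · i = 0.7550 × 0.006356 = 0.004799 m/day.
Seepage velocity v = q / n_e = 0.004799 / 0.14 = 0.03428 m/day.

0.0343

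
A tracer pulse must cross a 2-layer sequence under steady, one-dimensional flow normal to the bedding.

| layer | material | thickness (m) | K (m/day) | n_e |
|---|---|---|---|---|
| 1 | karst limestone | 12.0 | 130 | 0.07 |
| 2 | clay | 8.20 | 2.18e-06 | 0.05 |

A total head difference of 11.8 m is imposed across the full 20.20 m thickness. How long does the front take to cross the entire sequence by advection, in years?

With flow normal to the layers, continuity requires the same specific discharge q through every layer.
Σ(b_i/K_i) = 12.0/130 + 8.20/2.18e-06 = 3.761e+06 d.
q = Δh / Σ(b_i/K_i) = 11.8 / 3.761e+06 = 3.137e-06 m/day.
In each layer the seepage velocity is v_i = q/n_i, so the layer transit time is t_i = b_i·n_i / q:
  layer 1 (karst limestone): t_1 = 12.0 × 0.07 / 3.137e-06 = 2.678e+05 d
  layer 2 (clay): t_2 = 8.20 × 0.05 / 3.137e-06 = 1.307e+05 d
Total t = Σ t_i = 3.985e+05 days = 1091 years.

1090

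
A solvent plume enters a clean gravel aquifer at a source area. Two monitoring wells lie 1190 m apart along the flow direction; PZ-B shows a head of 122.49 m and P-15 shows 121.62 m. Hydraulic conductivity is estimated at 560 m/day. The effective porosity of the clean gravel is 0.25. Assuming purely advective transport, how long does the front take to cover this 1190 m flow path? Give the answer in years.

1.99

Hydraulic gradient i = (122.49 − 121.62) / 1190 = 0.87 / 1190 = 0.0007311.
Darcy flux q = K · i = 560.0 × 0.0007311 = 0.4094 m/day.
Seepage velocity v = q / n_e = 0.4094 / 0.25 = 1.638 m/day.
Travel time t = L / v = 1190 / 1.638 = 726.7 days = 1.989 years.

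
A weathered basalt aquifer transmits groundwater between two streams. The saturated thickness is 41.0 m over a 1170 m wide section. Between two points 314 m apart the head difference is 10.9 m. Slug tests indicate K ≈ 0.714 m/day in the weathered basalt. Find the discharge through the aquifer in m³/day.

Cross-sectional area A = 1170 × 41.0 = 47970 m².
Hydraulic gradient i = Δh / L = 10.9 / 314 = 0.03471.
Darcy's law: Q = K · A · i = 0.7140 × 47970 × 0.03471 = 1189 m³/day.

1190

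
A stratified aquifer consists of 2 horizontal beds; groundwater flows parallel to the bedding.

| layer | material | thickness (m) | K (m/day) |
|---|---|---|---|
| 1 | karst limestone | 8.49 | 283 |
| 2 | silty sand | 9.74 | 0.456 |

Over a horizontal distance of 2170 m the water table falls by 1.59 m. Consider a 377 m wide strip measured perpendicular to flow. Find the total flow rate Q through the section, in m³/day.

665

Flow is parallel to layering, so each bed carries its own Darcy discharge and the transmissivities add.
Σ(K_i·b_i) = 283×8.49 + 0.456×9.74 = 2407 m²/day.
Hydraulic gradient i = Δh / L = 1.59 / 2170 = 0.0007327.
Q = Σ(K_i·b_i) · W · i = 2407 × 377 × 0.0007327 = 664.9 m³/day.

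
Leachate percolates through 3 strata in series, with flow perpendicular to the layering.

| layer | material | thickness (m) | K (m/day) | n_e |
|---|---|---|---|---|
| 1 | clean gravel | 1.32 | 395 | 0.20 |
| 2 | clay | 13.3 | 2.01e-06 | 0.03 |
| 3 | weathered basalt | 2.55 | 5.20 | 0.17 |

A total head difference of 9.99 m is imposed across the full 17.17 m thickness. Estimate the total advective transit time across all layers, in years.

With flow normal to the layers, continuity requires the same specific discharge q through every layer.
Σ(b_i/K_i) = 1.32/395 + 13.3/2.01e-06 + 2.55/5.20 = 6.617e+06 d.
q = Δh / Σ(b_i/K_i) = 9.99 / 6.617e+06 = 1.510e-06 m/day.
In each layer the seepage velocity is v_i = q/n_i, so the layer transit time is t_i = b_i·n_i / q:
  layer 1 (clean gravel): t_1 = 1.32 × 0.20 / 1.510e-06 = 1.749e+05 d
  layer 2 (clay): t_2 = 13.3 × 0.03 / 1.510e-06 = 2.643e+05 d
  layer 3 (weathered basalt): t_3 = 2.55 × 0.17 / 1.510e-06 = 2.871e+05 d
Total t = Σ t_i = 7.263e+05 days = 1988 years.

1990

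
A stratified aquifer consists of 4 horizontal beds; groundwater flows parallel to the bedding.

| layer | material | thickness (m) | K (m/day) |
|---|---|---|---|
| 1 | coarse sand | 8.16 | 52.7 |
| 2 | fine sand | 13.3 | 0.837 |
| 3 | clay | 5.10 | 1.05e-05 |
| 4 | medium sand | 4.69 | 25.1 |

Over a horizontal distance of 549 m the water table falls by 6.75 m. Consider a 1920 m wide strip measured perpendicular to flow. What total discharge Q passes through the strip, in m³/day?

13200

Flow is parallel to layering, so each bed carries its own Darcy discharge and the transmissivities add.
Σ(K_i·b_i) = 52.7×8.16 + 0.837×13.3 + 1.05e-05×5.10 + 25.1×4.69 = 558.9 m²/day.
Hydraulic gradient i = Δh / L = 6.75 / 549 = 0.01230.
Q = Σ(K_i·b_i) · W · i = 558.9 × 1920 × 0.01230 = 13193 m³/day.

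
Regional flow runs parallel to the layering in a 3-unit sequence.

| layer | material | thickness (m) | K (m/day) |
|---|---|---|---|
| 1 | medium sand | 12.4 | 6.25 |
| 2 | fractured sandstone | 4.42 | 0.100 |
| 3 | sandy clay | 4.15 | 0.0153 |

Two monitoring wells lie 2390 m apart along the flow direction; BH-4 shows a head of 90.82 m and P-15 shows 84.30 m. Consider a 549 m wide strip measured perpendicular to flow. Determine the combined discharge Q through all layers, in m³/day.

117

Flow is parallel to layering, so each bed carries its own Darcy discharge and the transmissivities add.
Σ(K_i·b_i) = 6.25×12.4 + 0.100×4.42 + 0.0153×4.15 = 78.01 m²/day.
Hydraulic gradient i = (90.82 − 84.30) / 2390 = 6.52 / 2390 = 0.002728.
Q = Σ(K_i·b_i) · W · i = 78.01 × 549 × 0.002728 = 116.8 m³/day.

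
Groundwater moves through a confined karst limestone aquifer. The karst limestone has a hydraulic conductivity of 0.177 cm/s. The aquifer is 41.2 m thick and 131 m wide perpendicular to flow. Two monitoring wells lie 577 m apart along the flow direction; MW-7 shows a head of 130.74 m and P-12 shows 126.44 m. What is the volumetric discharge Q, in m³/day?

6150

Convert K: 0.177 cm/s × 864 = 152.9 m/day.
Cross-sectional area A = 131 × 41.2 = 5397 m².
Hydraulic gradient i = (130.74 − 126.44) / 577 = 4.3 / 577 = 0.007452.
Darcy's law: Q = K · A · i = 152.9 × 5397 × 0.007452 = 6151 m³/day.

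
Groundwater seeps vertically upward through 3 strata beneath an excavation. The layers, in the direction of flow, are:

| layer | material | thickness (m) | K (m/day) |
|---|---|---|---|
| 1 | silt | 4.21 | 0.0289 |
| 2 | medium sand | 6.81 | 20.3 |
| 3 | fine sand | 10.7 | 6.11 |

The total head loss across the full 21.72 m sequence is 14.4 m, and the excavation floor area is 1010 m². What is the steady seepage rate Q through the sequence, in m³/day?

Flow is perpendicular to layering, so the layers act in series and the equivalent K is the thickness-weighted harmonic mean.
Total thickness L = 4.21 + 6.81 + 10.7 = 21.72 m.
Σ(b_i/K_i) = 4.21/0.0289 + 6.81/20.3 + 10.7/6.11 = 147.8 d.
K_eq = L / Σ(b_i/K_i) = 21.72 / 147.8 = 0.1470 m/day.
Q = K_eq · A · (Δh/L) = 0.1470 × 1010 × (14.4/21.72) = 98.43 m³/day.

98.4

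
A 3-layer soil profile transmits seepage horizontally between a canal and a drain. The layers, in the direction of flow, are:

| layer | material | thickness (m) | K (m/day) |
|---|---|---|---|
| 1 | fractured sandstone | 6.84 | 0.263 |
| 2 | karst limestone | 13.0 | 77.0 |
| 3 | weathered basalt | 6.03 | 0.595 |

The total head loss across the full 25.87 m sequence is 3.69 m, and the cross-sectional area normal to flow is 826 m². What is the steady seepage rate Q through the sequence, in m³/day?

Flow is perpendicular to layering, so the layers act in series and the equivalent K is the thickness-weighted harmonic mean.
Total thickness L = 6.84 + 13.0 + 6.03 = 25.87 m.
Σ(b_i/K_i) = 6.84/0.263 + 13.0/77.0 + 6.03/0.595 = 36.31 d.
K_eq = L / Σ(b_i/K_i) = 25.87 / 36.31 = 0.7125 m/day.
Q = K_eq · A · (Δh/L) = 0.7125 × 826 × (3.69/25.87) = 83.94 m³/day.

83.9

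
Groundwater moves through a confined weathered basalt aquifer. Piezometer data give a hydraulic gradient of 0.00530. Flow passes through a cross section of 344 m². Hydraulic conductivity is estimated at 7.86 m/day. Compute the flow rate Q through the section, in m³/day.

14.3

Hydraulic gradient i = 0.00530.
Darcy's law: Q = K · A · i = 7.860 × 344.0 × 0.005300 = 14.33 m³/day.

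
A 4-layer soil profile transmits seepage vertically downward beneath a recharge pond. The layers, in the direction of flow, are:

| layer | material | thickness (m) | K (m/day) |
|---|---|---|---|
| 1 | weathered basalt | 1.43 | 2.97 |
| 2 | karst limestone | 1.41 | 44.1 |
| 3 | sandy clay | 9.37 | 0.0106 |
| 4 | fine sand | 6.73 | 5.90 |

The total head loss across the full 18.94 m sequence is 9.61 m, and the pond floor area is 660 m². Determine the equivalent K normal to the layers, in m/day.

0.0214

Flow is perpendicular to layering, so the layers act in series and the equivalent K is the thickness-weighted harmonic mean.
Total thickness L = 1.43 + 1.41 + 9.37 + 6.73 = 18.94 m.
Σ(b_i/K_i) = 1.43/2.97 + 1.41/44.1 + 9.37/0.0106 + 6.73/5.90 = 885.6 d.
K_eq = L / Σ(b_i/K_i) = 18.94 / 885.6 = 0.02139 m/day.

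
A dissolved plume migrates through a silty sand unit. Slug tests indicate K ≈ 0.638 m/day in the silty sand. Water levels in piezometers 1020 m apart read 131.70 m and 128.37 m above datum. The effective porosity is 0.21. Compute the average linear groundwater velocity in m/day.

Hydraulic gradient i = (131.70 − 128.37) / 1020 = 3.33 / 1020 = 0.003265.
Darcy flux q = K · i = 0.6380 × 0.003265 = 0.002083 m/day.
Seepage velocity v = q / n_e = 0.002083 / 0.21 = 0.009918 m/day.

0.00992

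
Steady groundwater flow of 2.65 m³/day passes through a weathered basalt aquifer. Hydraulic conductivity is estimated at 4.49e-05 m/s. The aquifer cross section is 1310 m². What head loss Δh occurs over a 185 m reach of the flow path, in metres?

Convert K: 4.49e-05 m/s × 86400 = 3.879 m/day.
From Q = K·A·i, i = Q / (K·A) = 2.65 / (3.879 × 1310) = 0.0005215.
Head loss Δh = i · L = 0.0005215 × 185 = 0.09647 m.

0.0965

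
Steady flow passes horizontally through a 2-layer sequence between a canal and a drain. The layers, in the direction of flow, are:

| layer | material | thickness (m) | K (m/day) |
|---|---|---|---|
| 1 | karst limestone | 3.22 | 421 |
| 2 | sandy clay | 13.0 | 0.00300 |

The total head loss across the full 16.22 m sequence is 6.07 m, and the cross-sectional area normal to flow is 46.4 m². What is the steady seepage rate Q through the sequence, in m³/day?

0.0650

Flow is perpendicular to layering, so the layers act in series and the equivalent K is the thickness-weighted harmonic mean.
Total thickness L = 3.22 + 13.0 = 16.22 m.
Σ(b_i/K_i) = 3.22/421 + 13.0/0.00300 = 4333 d.
K_eq = L / Σ(b_i/K_i) = 16.22 / 4333 = 0.003743 m/day.
Q = K_eq · A · (Δh/L) = 0.003743 × 46.4 × (6.07/16.22) = 0.06500 m³/day.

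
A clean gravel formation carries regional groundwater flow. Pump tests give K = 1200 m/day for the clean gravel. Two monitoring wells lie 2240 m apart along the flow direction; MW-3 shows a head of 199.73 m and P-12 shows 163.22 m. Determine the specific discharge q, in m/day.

Hydraulic gradient i = (199.73 − 163.22) / 2240 = 36.51 / 2240 = 0.01630.
Specific discharge q = K · i = 1200 × 0.01630 = 19.56 m/day.

19.6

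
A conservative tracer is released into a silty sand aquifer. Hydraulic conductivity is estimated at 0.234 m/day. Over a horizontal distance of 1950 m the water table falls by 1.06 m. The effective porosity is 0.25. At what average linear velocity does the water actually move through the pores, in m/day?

Hydraulic gradient i = Δh / L = 1.06 / 1950 = 0.0005436.
Darcy flux q = K · i = 0.2340 × 0.0005436 = 0.0001272 m/day.
Seepage velocity v = q / n_e = 0.0001272 / 0.25 = 0.0005088 m/day.

0.000509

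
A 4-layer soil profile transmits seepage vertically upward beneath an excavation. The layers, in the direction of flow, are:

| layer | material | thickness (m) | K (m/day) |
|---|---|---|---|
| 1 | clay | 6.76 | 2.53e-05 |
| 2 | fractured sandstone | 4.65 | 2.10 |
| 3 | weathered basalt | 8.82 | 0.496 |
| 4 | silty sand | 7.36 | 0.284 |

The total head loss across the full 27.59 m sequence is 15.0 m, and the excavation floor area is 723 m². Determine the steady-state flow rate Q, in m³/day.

0.0406

Flow is perpendicular to layering, so the layers act in series and the equivalent K is the thickness-weighted harmonic mean.
Total thickness L = 6.76 + 4.65 + 8.82 + 7.36 = 27.59 m.
Σ(b_i/K_i) = 6.76/2.53e-05 + 4.65/2.10 + 8.82/0.496 + 7.36/0.284 = 2.672e+05 d.
K_eq = L / Σ(b_i/K_i) = 27.59 / 2.672e+05 = 0.0001032 m/day.
Q = K_eq · A · (Δh/L) = 0.0001032 × 723 × (15.0/27.59) = 0.04058 m³/day.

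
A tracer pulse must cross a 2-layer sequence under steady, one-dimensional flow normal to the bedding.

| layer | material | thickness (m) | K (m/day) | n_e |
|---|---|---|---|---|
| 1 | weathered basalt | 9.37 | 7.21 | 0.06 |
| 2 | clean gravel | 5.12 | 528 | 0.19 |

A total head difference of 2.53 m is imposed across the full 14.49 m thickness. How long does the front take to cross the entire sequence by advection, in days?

0.794

With flow normal to the layers, continuity requires the same specific discharge q through every layer.
Σ(b_i/K_i) = 9.37/7.21 + 5.12/528 = 1.309 d.
q = Δh / Σ(b_i/K_i) = 2.53 / 1.309 = 1.932 m/day.
In each layer the seepage velocity is v_i = q/n_i, so the layer transit time is t_i = b_i·n_i / q:
  layer 1 (weathered basalt): t_1 = 9.37 × 0.06 / 1.932 = 0.2909 d
  layer 2 (clean gravel): t_2 = 5.12 × 0.19 / 1.932 = 0.5034 d
Total t = Σ t_i = 0.7944 days.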